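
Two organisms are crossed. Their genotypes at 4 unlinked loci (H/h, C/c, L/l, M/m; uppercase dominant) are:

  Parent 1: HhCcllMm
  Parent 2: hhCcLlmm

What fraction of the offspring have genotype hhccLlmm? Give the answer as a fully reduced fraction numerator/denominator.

HhCcllMm gametes: HClM×2, HClm×2, HclM×2, Hclm×2, hClM×2, hClm×2, hclM×2, hclm×2
hhCcLlmm gametes: hCLm×4, hClm×4, hcLm×4, hclm×4
HhCcllMm×hhCcLlmm grid (16·16=256): HhCCLlMm=8 HhCCLlmm=8 HhCCllMm=8 HhCCllmm=8 HhCcLlMm=16 HhCcLlmm=16 HhCcllMm=16 HhCcllmm=16 HhccLlMm=8 HhccLlmm=8 HhccllMm=8 Hhccllmm=8 hhCCLlMm=8 hhCCLlmm=8 hhCCllMm=8 hhCCllmm=8 hhCcLlMm=16 hhCcLlmm=16 hhCcllMm=16 hhCcllmm=16 hhccLlMm=8 hhccLlmm=8 hhccllMm=8 hhccllmm=8
hhccLlmm hits 8/256; gcd=8; 8÷8/256÷8 = 1/32

P(hhccLlmm) = 1/32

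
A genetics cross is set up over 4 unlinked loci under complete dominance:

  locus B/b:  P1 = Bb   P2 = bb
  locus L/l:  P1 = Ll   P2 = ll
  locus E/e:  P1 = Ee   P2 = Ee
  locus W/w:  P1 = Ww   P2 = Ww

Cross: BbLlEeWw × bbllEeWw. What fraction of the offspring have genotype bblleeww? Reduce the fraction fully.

P(bblleeww) = 1/64

BbLlEeWw gametes: BLEW×1, BLEw×1, BLeW×1, BLew×1, BlEW×1, BlEw×1, BleW×1, Blew×1, bLEW×1, bLEw×1, bLeW×1, bLew×1, blEW×1, blEw×1, bleW×1, blew×1
bbllEeWw gametes: blEW×4, blEw×4, bleW×4, blew×4
BbLlEeWw×bbllEeWw grid (16·16=256): BbLlEEWW=4 BbLlEEWw=8 BbLlEEww=4 BbLlEeWW=8 BbLlEeWw=16 BbLlEeww=8 BbLleeWW=4 BbLleeWw=8 BbLleeww=4 BbllEEWW=4 BbllEEWw=8 BbllEEww=4 BbllEeWW=8 BbllEeWw=16 BbllEeww=8 BblleeWW=4 BblleeWw=8 Bblleeww=4 bbLlEEWW=4 bbLlEEWw=8 bbLlEEww=4 bbLlEeWW=8 bbLlEeWw=16 bbLlEeww=8 bbLleeWW=4 bbLleeWw=8 bbLleeww=4 bbllEEWW=4 bbllEEWw=8 bbllEEww=4 bbllEeWW=8 bbllEeWw=16 bbllEeww=8 bblleeWW=4 bblleeWw=8 bblleeww=4
bblleeww hits 4/256; gcd=4; 4÷4/256÷4 = 1/64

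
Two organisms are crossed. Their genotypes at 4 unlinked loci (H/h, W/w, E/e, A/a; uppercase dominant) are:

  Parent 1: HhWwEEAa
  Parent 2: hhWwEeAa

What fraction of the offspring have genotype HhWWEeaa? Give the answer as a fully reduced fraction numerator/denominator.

HhWwEEAa gametes: HWEA×2, HWEa×2, HwEA×2, HwEa×2, hWEA×2, hWEa×2, hwEA×2, hwEa×2
hhWwEeAa gametes: hWEA×2, hWEa×2, hWeA×2, hWea×2, hwEA×2, hwEa×2, hweA×2, hwea×2
HhWwEEAa×hhWwEeAa grid (16·16=256): HhWWEEAA=4 HhWWEEAa=8 HhWWEEaa=4 HhWWEeAA=4 HhWWEeAa=8 HhWWEeaa=4 HhWwEEAA=8 HhWwEEAa=16 HhWwEEaa=8 HhWwEeAA=8 HhWwEeAa=16 HhWwEeaa=8 HhwwEEAA=4 HhwwEEAa=8 HhwwEEaa=4 HhwwEeAA=4 HhwwEeAa=8 HhwwEeaa=4 hhWWEEAA=4 hhWWEEAa=8 hhWWEEaa=4 hhWWEeAA=4 hhWWEeAa=8 hhWWEeaa=4 hhWwEEAA=8 hhWwEEAa=16 hhWwEEaa=8 hhWwEeAA=8 hhWwEeAa=16 hhWwEeaa=8 hhwwEEAA=4 hhwwEEAa=8 hhwwEEaa=4 hhwwEeAA=4 hhwwEeAa=8 hhwwEeaa=4
HhWWEeaa hits 4/256; gcd=4; 4÷4/256÷4 = 1/64

P(HhWWEeaa) = 1/64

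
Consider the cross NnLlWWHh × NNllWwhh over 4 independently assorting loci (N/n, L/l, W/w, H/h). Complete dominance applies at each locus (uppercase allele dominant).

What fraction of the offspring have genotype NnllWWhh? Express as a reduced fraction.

NnLlWWHh gametes: NLWH×2, NLWh×2, NlWH×2, NlWh×2, nLWH×2, nLWh×2, nlWH×2, nlWh×2
NNllWwhh gametes: NlWh×8, Nlwh×8
NnLlWWHh×NNllWwhh grid (16·16=256): NNLlWWHh=16 NNLlWWhh=16 NNLlWwHh=16 NNLlWwhh=16 NNllWWHh=16 NNllWWhh=16 NNllWwHh=16 NNllWwhh=16 NnLlWWHh=16 NnLlWWhh=16 NnLlWwHh=16 NnLlWwhh=16 NnllWWHh=16 NnllWWhh=16 NnllWwHh=16 NnllWwhh=16
NnllWWhh hits 16/256; gcd=16; 16÷16/256÷16 = 1/16

P(NnllWWhh) = 1/16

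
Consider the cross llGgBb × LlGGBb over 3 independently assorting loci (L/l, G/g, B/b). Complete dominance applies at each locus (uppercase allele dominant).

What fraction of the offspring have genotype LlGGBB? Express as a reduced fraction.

llGgBb gametes: lGB×2, lGb×2, lgB×2, lgb×2
LlGGBb gametes: LGB×2, LGb×2, lGB×2, lGb×2
llGgBb×LlGGBb grid (8·8=64): LlGGBB=4 LlGGBb=8 LlGGbb=4 LlGgBB=4 LlGgBb=8 LlGgbb=4 llGGBB=4 llGGBb=8 llGGbb=4 llGgBB=4 llGgBb=8 llGgbb=4
LlGGBB hits 4/64; gcd=4; 4÷4/64÷4 = 1/16

P(LlGGBB) = 1/16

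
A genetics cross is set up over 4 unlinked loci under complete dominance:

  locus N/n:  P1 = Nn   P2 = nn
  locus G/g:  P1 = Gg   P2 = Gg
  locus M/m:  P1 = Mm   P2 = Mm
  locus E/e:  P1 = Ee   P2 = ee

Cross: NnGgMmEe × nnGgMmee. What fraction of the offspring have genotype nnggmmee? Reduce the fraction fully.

P(nnggmmee) = 1/64

NnGgMmEe gametes: NGME×1, NGMe×1, NGmE×1, NGme×1, NgME×1, NgMe×1, NgmE×1, Ngme×1, nGME×1, nGMe×1, nGmE×1, nGme×1, ngME×1, ngMe×1, ngmE×1, ngme×1
nnGgMmee gametes: nGMe×4, nGme×4, ngMe×4, ngme×4
NnGgMmEe×nnGgMmee grid (16·16=256): NnGGMMEe=4 NnGGMMee=4 NnGGMmEe=8 NnGGMmee=8 NnGGmmEe=4 NnGGmmee=4 NnGgMMEe=8 NnGgMMee=8 NnGgMmEe=16 NnGgMmee=16 NnGgmmEe=8 NnGgmmee=8 NnggMMEe=4 NnggMMee=4 NnggMmEe=8 NnggMmee=8 NnggmmEe=4 Nnggmmee=4 nnGGMMEe=4 nnGGMMee=4 nnGGMmEe=8 nnGGMmee=8 nnGGmmEe=4 nnGGmmee=4 nnGgMMEe=8 nnGgMMee=8 nnGgMmEe=16 nnGgMmee=16 nnGgmmEe=8 nnGgmmee=8 nnggMMEe=4 nnggMMee=4 nnggMmEe=8 nnggMmee=8 nnggmmEe=4 nnggmmee=4
nnggmmee hits 4/256; gcd=4; 4÷4/256÷4 = 1/64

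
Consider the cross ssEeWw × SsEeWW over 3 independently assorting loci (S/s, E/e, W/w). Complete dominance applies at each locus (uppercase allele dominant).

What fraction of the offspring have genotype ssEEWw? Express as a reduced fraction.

ssEeWw gametes: sEW×2, sEw×2, seW×2, sew×2
SsEeWW gametes: SEW×2, SeW×2, sEW×2, seW×2
ssEeWw×SsEeWW grid (8·8=64): SsEEWW=4 SsEEWw=4 SsEeWW=8 SsEeWw=8 SseeWW=4 SseeWw=4 ssEEWW=4 ssEEWw=4 ssEeWW=8 ssEeWw=8 sseeWW=4 sseeWw=4
ssEEWw hits 4/64; gcd=4; 4÷4/64÷4 = 1/16

P(ssEEWw) = 1/16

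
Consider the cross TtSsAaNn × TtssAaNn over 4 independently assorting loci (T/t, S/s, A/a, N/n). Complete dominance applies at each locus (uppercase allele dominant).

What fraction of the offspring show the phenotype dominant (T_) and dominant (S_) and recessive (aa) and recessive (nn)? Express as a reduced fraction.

P(T_ S_ aa nn) = 3/128

TtSsAaNn gametes: TSAN×1, TSAn×1, TSaN×1, TSan×1, TsAN×1, TsAn×1, TsaN×1, Tsan×1, tSAN×1, tSAn×1, tSaN×1, tSan×1, tsAN×1, tsAn×1, tsaN×1, tsan×1
TtssAaNn gametes: TsAN×2, TsAn×2, TsaN×2, Tsan×2, tsAN×2, tsAn×2, tsaN×2, tsan×2
TtSsAaNn×TtssAaNn grid (16·16=256): TTSsAANN=2 TTSsAANn=4 TTSsAAnn=2 TTSsAaNN=4 TTSsAaNn=8 TTSsAann=4 TTSsaaNN=2 TTSsaaNn=4 TTSsaann=2 TTssAANN=2 TTssAANn=4 TTssAAnn=2 TTssAaNN=4 TTssAaNn=8 TTssAann=4 TTssaaNN=2 TTssaaNn=4 TTssaann=2 TtSsAANN=4 TtSsAANn=8 TtSsAAnn=4 TtSsAaNN=8 TtSsAaNn=16 TtSsAann=8 TtSsaaNN=4 TtSsaaNn=8 TtSsaann=4 TtssAANN=4 TtssAANn=8 TtssAAnn=4 TtssAaNN=8 TtssAaNn=16 TtssAann=8 TtssaaNN=4 TtssaaNn=8 Ttssaann=4 ttSsAANN=2 ttSsAANn=4 ttSsAAnn=2 ttSsAaNN=4 ttSsAaNn=8 ttSsAann=4 ttSsaaNN=2 ttSsaaNn=4 ttSsaann=2 ttssAANN=2 ttssAANn=4 ttssAAnn=2 ttssAaNN=4 ttssAaNn=8 ttssAann=4 ttssaaNN=2 ttssaaNn=4 ttssaann=2
T_ S_ aa nn hits 6/256; gcd=2; 6÷2/256÷2 = 3/128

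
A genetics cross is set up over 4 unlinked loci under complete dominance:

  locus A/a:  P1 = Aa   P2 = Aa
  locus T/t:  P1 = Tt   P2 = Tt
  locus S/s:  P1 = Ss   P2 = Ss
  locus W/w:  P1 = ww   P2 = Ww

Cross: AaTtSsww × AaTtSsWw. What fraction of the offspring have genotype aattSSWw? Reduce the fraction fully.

P(aattSSWw) = 1/128

AaTtSsww gametes: ATSw×2, ATsw×2, AtSw×2, Atsw×2, aTSw×2, aTsw×2, atSw×2, atsw×2
AaTtSsWw gametes: ATSW×1, ATSw×1, ATsW×1, ATsw×1, AtSW×1, AtSw×1, AtsW×1, Atsw×1, aTSW×1, aTSw×1, aTsW×1, aTsw×1, atSW×1, atSw×1, atsW×1, atsw×1
AaTtSsww×AaTtSsWw grid (16·16=256): AATTSSWw=2 AATTSSww=2 AATTSsWw=4 AATTSsww=4 AATTssWw=2 AATTssww=2 AATtSSWw=4 AATtSSww=4 AATtSsWw=8 AATtSsww=8 AATtssWw=4 AATtssww=4 AAttSSWw=2 AAttSSww=2 AAttSsWw=4 AAttSsww=4 AAttssWw=2 AAttssww=2 AaTTSSWw=4 AaTTSSww=4 AaTTSsWw=8 AaTTSsww=8 AaTTssWw=4 AaTTssww=4 AaTtSSWw=8 AaTtSSww=8 AaTtSsWw=16 AaTtSsww=16 AaTtssWw=8 AaTtssww=8 AattSSWw=4 AattSSww=4 AattSsWw=8 AattSsww=8 AattssWw=4 Aattssww=4 aaTTSSWw=2 aaTTSSww=2 aaTTSsWw=4 aaTTSsww=4 aaTTssWw=2 aaTTssww=2 aaTtSSWw=4 aaTtSSww=4 aaTtSsWw=8 aaTtSsww=8 aaTtssWw=4 aaTtssww=4 aattSSWw=2 aattSSww=2 aattSsWw=4 aattSsww=4 aattssWw=2 aattssww=2
aattSSWw hits 2/256; gcd=2; 2÷2/256÷2 = 1/128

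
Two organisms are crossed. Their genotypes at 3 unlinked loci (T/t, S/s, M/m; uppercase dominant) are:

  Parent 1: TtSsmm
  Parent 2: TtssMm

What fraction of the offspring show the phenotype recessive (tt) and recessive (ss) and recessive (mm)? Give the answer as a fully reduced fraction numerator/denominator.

P(tt ss mm) = 1/16

TtSsmm gametes: TSm×2, Tsm×2, tSm×2, tsm×2
TtssMm gametes: TsM×2, Tsm×2, tsM×2, tsm×2
TtSsmm×TtssMm grid (8·8=64): TTSsMm=4 TTSsmm=4 TTssMm=4 TTssmm=4 TtSsMm=8 TtSsmm=8 TtssMm=8 Ttssmm=8 ttSsMm=4 ttSsmm=4 ttssMm=4 ttssmm=4
tt ss mm hits 4/64; gcd=4; 4÷4/64÷4 = 1/16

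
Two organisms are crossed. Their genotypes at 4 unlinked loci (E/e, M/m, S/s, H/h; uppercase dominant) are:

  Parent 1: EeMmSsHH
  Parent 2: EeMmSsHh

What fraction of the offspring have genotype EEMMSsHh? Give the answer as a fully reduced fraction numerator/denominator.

P(EEMMSsHh) = 1/64

EeMmSsHH gametes: EMSH×2, EMsH×2, EmSH×2, EmsH×2, eMSH×2, eMsH×2, emSH×2, emsH×2
EeMmSsHh gametes: EMSH×1, EMSh×1, EMsH×1, EMsh×1, EmSH×1, EmSh×1, EmsH×1, Emsh×1, eMSH×1, eMSh×1, eMsH×1, eMsh×1, emSH×1, emSh×1, emsH×1, emsh×1
EeMmSsHH×EeMmSsHh grid (16·16=256): EEMMSSHH=2 EEMMSSHh=2 EEMMSsHH=4 EEMMSsHh=4 EEMMssHH=2 EEMMssHh=2 EEMmSSHH=4 EEMmSSHh=4 EEMmSsHH=8 EEMmSsHh=8 EEMmssHH=4 EEMmssHh=4 EEmmSSHH=2 EEmmSSHh=2 EEmmSsHH=4 EEmmSsHh=4 EEmmssHH=2 EEmmssHh=2 EeMMSSHH=4 EeMMSSHh=4 EeMMSsHH=8 EeMMSsHh=8 EeMMssHH=4 EeMMssHh=4 EeMmSSHH=8 EeMmSSHh=8 EeMmSsHH=16 EeMmSsHh=16 EeMmssHH=8 EeMmssHh=8 EemmSSHH=4 EemmSSHh=4 EemmSsHH=8 EemmSsHh=8 EemmssHH=4 EemmssHh=4 eeMMSSHH=2 eeMMSSHh=2 eeMMSsHH=4 eeMMSsHh=4 eeMMssHH=2 eeMMssHh=2 eeMmSSHH=4 eeMmSSHh=4 eeMmSsHH=8 eeMmSsHh=8 eeMmssHH=4 eeMmssHh=4 eemmSSHH=2 eemmSSHh=2 eemmSsHH=4 eemmSsHh=4 eemmssHH=2 eemmssHh=2
EEMMSsHh hits 4/256; gcd=4; 4÷4/256÷4 = 1/64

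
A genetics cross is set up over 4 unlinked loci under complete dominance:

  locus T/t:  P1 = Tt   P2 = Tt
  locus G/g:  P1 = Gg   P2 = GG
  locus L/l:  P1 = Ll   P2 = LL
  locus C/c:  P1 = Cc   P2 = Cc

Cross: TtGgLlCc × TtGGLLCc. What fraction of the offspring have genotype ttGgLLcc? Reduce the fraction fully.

P(ttGgLLcc) = 1/64

TtGgLlCc gametes: TGLC×1, TGLc×1, TGlC×1, TGlc×1, TgLC×1, TgLc×1, TglC×1, Tglc×1, tGLC×1, tGLc×1, tGlC×1, tGlc×1, tgLC×1, tgLc×1, tglC×1, tglc×1
TtGGLLCc gametes: TGLC×4, TGLc×4, tGLC×4, tGLc×4
TtGgLlCc×TtGGLLCc grid (16·16=256): TTGGLLCC=4 TTGGLLCc=8 TTGGLLcc=4 TTGGLlCC=4 TTGGLlCc=8 TTGGLlcc=4 TTGgLLCC=4 TTGgLLCc=8 TTGgLLcc=4 TTGgLlCC=4 TTGgLlCc=8 TTGgLlcc=4 TtGGLLCC=8 TtGGLLCc=16 TtGGLLcc=8 TtGGLlCC=8 TtGGLlCc=16 TtGGLlcc=8 TtGgLLCC=8 TtGgLLCc=16 TtGgLLcc=8 TtGgLlCC=8 TtGgLlCc=16 TtGgLlcc=8 ttGGLLCC=4 ttGGLLCc=8 ttGGLLcc=4 ttGGLlCC=4 ttGGLlCc=8 ttGGLlcc=4 ttGgLLCC=4 ttGgLLCc=8 ttGgLLcc=4 ttGgLlCC=4 ttGgLlCc=8 ttGgLlcc=4
ttGgLLcc hits 4/256; gcd=4; 4÷4/256÷4 = 1/64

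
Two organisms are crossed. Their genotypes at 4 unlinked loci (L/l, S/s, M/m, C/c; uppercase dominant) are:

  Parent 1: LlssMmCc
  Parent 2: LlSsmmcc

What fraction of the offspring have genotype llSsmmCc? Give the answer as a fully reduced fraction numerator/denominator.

P(llSsmmCc) = 1/32

LlssMmCc gametes: LsMC×2, LsMc×2, LsmC×2, Lsmc×2, lsMC×2, lsMc×2, lsmC×2, lsmc×2
LlSsmmcc gametes: LSmc×4, Lsmc×4, lSmc×4, lsmc×4
LlssMmCc×LlSsmmcc grid (16·16=256): LLSsMmCc=8 LLSsMmcc=8 LLSsmmCc=8 LLSsmmcc=8 LLssMmCc=8 LLssMmcc=8 LLssmmCc=8 LLssmmcc=8 LlSsMmCc=16 LlSsMmcc=16 LlSsmmCc=16 LlSsmmcc=16 LlssMmCc=16 LlssMmcc=16 LlssmmCc=16 Llssmmcc=16 llSsMmCc=8 llSsMmcc=8 llSsmmCc=8 llSsmmcc=8 llssMmCc=8 llssMmcc=8 llssmmCc=8 llssmmcc=8
llSsmmCc hits 8/256; gcd=8; 8÷8/256÷8 = 1/32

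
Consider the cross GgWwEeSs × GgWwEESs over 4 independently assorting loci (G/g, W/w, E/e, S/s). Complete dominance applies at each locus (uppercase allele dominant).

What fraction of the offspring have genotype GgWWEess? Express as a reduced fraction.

GgWwEeSs gametes: GWES×1, GWEs×1, GWeS×1, GWes×1, GwES×1, GwEs×1, GweS×1, Gwes×1, gWES×1, gWEs×1, gWeS×1, gWes×1, gwES×1, gwEs×1, gweS×1, gwes×1
GgWwEESs gametes: GWES×2, GWEs×2, GwES×2, GwEs×2, gWES×2, gWEs×2, gwES×2, gwEs×2
GgWwEeSs×GgWwEESs grid (16·16=256): GGWWEESS=2 GGWWEESs=4 GGWWEEss=2 GGWWEeSS=2 GGWWEeSs=4 GGWWEess=2 GGWwEESS=4 GGWwEESs=8 GGWwEEss=4 GGWwEeSS=4 GGWwEeSs=8 GGWwEess=4 GGwwEESS=2 GGwwEESs=4 GGwwEEss=2 GGwwEeSS=2 GGwwEeSs=4 GGwwEess=2 GgWWEESS=4 GgWWEESs=8 GgWWEEss=4 GgWWEeSS=4 GgWWEeSs=8 GgWWEess=4 GgWwEESS=8 GgWwEESs=16 GgWwEEss=8 GgWwEeSS=8 GgWwEeSs=16 GgWwEess=8 GgwwEESS=4 GgwwEESs=8 GgwwEEss=4 GgwwEeSS=4 GgwwEeSs=8 GgwwEess=4 ggWWEESS=2 ggWWEESs=4 ggWWEEss=2 ggWWEeSS=2 ggWWEeSs=4 ggWWEess=2 ggWwEESS=4 ggWwEESs=8 ggWwEEss=4 ggWwEeSS=4 ggWwEeSs=8 ggWwEess=4 ggwwEESS=2 ggwwEESs=4 ggwwEEss=2 ggwwEeSS=2 ggwwEeSs=4 ggwwEess=2
GgWWEess hits 4/256; gcd=4; 4÷4/256÷4 = 1/64

P(GgWWEess) = 1/64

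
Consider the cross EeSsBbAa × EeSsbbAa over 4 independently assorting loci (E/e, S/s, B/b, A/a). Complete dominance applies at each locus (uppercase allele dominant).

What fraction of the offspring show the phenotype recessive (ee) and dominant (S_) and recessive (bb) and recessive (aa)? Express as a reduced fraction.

P(ee S_ bb aa) = 3/128

EeSsBbAa gametes: ESBA×1, ESBa×1, ESbA×1, ESba×1, EsBA×1, EsBa×1, EsbA×1, Esba×1, eSBA×1, eSBa×1, eSbA×1, eSba×1, esBA×1, esBa×1, esbA×1, esba×1
EeSsbbAa gametes: ESbA×2, ESba×2, EsbA×2, Esba×2, eSbA×2, eSba×2, esbA×2, esba×2
EeSsBbAa×EeSsbbAa grid (16·16=256): EESSBbAA=2 EESSBbAa=4 EESSBbaa=2 EESSbbAA=2 EESSbbAa=4 EESSbbaa=2 EESsBbAA=4 EESsBbAa=8 EESsBbaa=4 EESsbbAA=4 EESsbbAa=8 EESsbbaa=4 EEssBbAA=2 EEssBbAa=4 EEssBbaa=2 EEssbbAA=2 EEssbbAa=4 EEssbbaa=2 EeSSBbAA=4 EeSSBbAa=8 EeSSBbaa=4 EeSSbbAA=4 EeSSbbAa=8 EeSSbbaa=4 EeSsBbAA=8 EeSsBbAa=16 EeSsBbaa=8 EeSsbbAA=8 EeSsbbAa=16 EeSsbbaa=8 EessBbAA=4 EessBbAa=8 EessBbaa=4 EessbbAA=4 EessbbAa=8 Eessbbaa=4 eeSSBbAA=2 eeSSBbAa=4 eeSSBbaa=2 eeSSbbAA=2 eeSSbbAa=4 eeSSbbaa=2 eeSsBbAA=4 eeSsBbAa=8 eeSsBbaa=4 eeSsbbAA=4 eeSsbbAa=8 eeSsbbaa=4 eessBbAA=2 eessBbAa=4 eessBbaa=2 eessbbAA=2 eessbbAa=4 eessbbaa=2
ee S_ bb aa hits 6/256; gcd=2; 6÷2/256÷2 = 3/128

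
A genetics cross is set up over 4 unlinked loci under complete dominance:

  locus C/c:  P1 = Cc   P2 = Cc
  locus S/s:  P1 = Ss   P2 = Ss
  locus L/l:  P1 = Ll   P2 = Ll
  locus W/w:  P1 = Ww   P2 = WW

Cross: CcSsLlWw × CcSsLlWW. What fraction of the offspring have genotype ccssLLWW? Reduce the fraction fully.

CcSsLlWw gametes: CSLW×1, CSLw×1, CSlW×1, CSlw×1, CsLW×1, CsLw×1, CslW×1, Cslw×1, cSLW×1, cSLw×1, cSlW×1, cSlw×1, csLW×1, csLw×1, cslW×1, cslw×1
CcSsLlWW gametes: CSLW×2, CSlW×2, CsLW×2, CslW×2, cSLW×2, cSlW×2, csLW×2, cslW×2
CcSsLlWw×CcSsLlWW grid (16·16=256): CCSSLLWW=2 CCSSLLWw=2 CCSSLlWW=4 CCSSLlWw=4 CCSSllWW=2 CCSSllWw=2 CCSsLLWW=4 CCSsLLWw=4 CCSsLlWW=8 CCSsLlWw=8 CCSsllWW=4 CCSsllWw=4 CCssLLWW=2 CCssLLWw=2 CCssLlWW=4 CCssLlWw=4 CCssllWW=2 CCssllWw=2 CcSSLLWW=4 CcSSLLWw=4 CcSSLlWW=8 CcSSLlWw=8 CcSSllWW=4 CcSSllWw=4 CcSsLLWW=8 CcSsLLWw=8 CcSsLlWW=16 CcSsLlWw=16 CcSsllWW=8 CcSsllWw=8 CcssLLWW=4 CcssLLWw=4 CcssLlWW=8 CcssLlWw=8 CcssllWW=4 CcssllWw=4 ccSSLLWW=2 ccSSLLWw=2 ccSSLlWW=4 ccSSLlWw=4 ccSSllWW=2 ccSSllWw=2 ccSsLLWW=4 ccSsLLWw=4 ccSsLlWW=8 ccSsLlWw=8 ccSsllWW=4 ccSsllWw=4 ccssLLWW=2 ccssLLWw=2 ccssLlWW=4 ccssLlWw=4 ccssllWW=2 ccssllWw=2
ccssLLWW hits 2/256; gcd=2; 2÷2/256÷2 = 1/128

P(ccssLLWW) = 1/128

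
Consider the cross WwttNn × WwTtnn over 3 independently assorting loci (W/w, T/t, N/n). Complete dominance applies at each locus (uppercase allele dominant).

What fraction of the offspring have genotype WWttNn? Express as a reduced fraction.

P(WWttNn) = 1/16

WwttNn gametes: WtN×2, Wtn×2, wtN×2, wtn×2
WwTtnn gametes: WTn×2, Wtn×2, wTn×2, wtn×2
WwttNn×WwTtnn grid (8·8=64): WWTtNn=4 WWTtnn=4 WWttNn=4 WWttnn=4 WwTtNn=8 WwTtnn=8 WwttNn=8 Wwttnn=8 wwTtNn=4 wwTtnn=4 wwttNn=4 wwttnn=4
WWttNn hits 4/64; gcd=4; 4÷4/64÷4 = 1/16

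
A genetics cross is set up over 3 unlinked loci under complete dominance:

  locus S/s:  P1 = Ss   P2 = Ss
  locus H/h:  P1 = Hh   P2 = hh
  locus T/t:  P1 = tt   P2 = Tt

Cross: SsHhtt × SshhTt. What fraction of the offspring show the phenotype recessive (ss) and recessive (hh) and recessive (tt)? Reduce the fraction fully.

SsHhtt gametes: SHt×2, Sht×2, sHt×2, sht×2
SshhTt gametes: ShT×2, Sht×2, shT×2, sht×2
SsHhtt×SshhTt grid (8·8=64): SSHhTt=4 SSHhtt=4 SShhTt=4 SShhtt=4 SsHhTt=8 SsHhtt=8 SshhTt=8 Sshhtt=8 ssHhTt=4 ssHhtt=4 sshhTt=4 sshhtt=4
ss hh tt hits 4/64; gcd=4; 4÷4/64÷4 = 1/16

P(ss hh tt) = 1/16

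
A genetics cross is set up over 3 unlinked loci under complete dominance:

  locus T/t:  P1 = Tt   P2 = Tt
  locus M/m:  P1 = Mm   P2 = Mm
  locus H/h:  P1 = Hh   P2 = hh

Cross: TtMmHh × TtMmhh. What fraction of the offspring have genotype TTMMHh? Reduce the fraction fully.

P(TTMMHh) = 1/32

TtMmHh gametes: TMH×1, TMh×1, TmH×1, Tmh×1, tMH×1, tMh×1, tmH×1, tmh×1
TtMmhh gametes: TMh×2, Tmh×2, tMh×2, tmh×2
TtMmHh×TtMmhh grid (8·8=64): TTMMHh=2 TTMMhh=2 TTMmHh=4 TTMmhh=4 TTmmHh=2 TTmmhh=2 TtMMHh=4 TtMMhh=4 TtMmHh=8 TtMmhh=8 TtmmHh=4 Ttmmhh=4 ttMMHh=2 ttMMhh=2 ttMmHh=4 ttMmhh=4 ttmmHh=2 ttmmhh=2
TTMMHh hits 2/64; gcd=2; 2÷2/64÷2 = 1/32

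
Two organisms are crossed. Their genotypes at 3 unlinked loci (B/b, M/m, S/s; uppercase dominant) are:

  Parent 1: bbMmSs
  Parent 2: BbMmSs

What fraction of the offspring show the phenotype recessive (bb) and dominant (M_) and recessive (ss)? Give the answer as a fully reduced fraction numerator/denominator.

bbMmSs gametes: bMS×2, bMs×2, bmS×2, bms×2
BbMmSs gametes: BMS×1, BMs×1, BmS×1, Bms×1, bMS×1, bMs×1, bmS×1, bms×1
bbMmSs×BbMmSs grid (8·8=64): BbMMSS=2 BbMMSs=4 BbMMss=2 BbMmSS=4 BbMmSs=8 BbMmss=4 BbmmSS=2 BbmmSs=4 Bbmmss=2 bbMMSS=2 bbMMSs=4 bbMMss=2 bbMmSS=4 bbMmSs=8 bbMmss=4 bbmmSS=2 bbmmSs=4 bbmmss=2
bb M_ ss hits 6/64; gcd=2; 6÷2/64÷2 = 3/32

P(bb M_ ss) = 3/32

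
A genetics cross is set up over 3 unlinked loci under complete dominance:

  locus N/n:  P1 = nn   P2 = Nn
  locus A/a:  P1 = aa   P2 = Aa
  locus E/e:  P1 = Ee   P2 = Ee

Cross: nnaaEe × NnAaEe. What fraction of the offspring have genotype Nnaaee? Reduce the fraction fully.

P(Nnaaee) = 1/16

nnaaEe gametes: naE×4, nae×4
NnAaEe gametes: NAE×1, NAe×1, NaE×1, Nae×1, nAE×1, nAe×1, naE×1, nae×1
nnaaEe×NnAaEe grid (8·8=64): NnAaEE=4 NnAaEe=8 NnAaee=4 NnaaEE=4 NnaaEe=8 Nnaaee=4 nnAaEE=4 nnAaEe=8 nnAaee=4 nnaaEE=4 nnaaEe=8 nnaaee=4
Nnaaee hits 4/64; gcd=4; 4÷4/64÷4 = 1/16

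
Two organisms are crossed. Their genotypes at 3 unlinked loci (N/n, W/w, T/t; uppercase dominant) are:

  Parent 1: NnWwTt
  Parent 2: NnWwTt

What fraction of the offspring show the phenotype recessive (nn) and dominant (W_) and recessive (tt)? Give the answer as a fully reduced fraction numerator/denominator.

P(nn W_ tt) = 3/64

NnWwTt gametes: NWT×1, NWt×1, NwT×1, Nwt×1, nWT×1, nWt×1, nwT×1, nwt×1
NnWwTt gametes: NWT×1, NWt×1, NwT×1, Nwt×1, nWT×1, nWt×1, nwT×1, nwt×1
NnWwTt×NnWwTt grid (8·8=64): NNWWTT=1 NNWWTt=2 NNWWtt=1 NNWwTT=2 NNWwTt=4 NNWwtt=2 NNwwTT=1 NNwwTt=2 NNwwtt=1 NnWWTT=2 NnWWTt=4 NnWWtt=2 NnWwTT=4 NnWwTt=8 NnWwtt=4 NnwwTT=2 NnwwTt=4 Nnwwtt=2 nnWWTT=1 nnWWTt=2 nnWWtt=1 nnWwTT=2 nnWwTt=4 nnWwtt=2 nnwwTT=1 nnwwTt=2 nnwwtt=1
nn W_ tt hits 3/64; gcd=1; 3÷1/64÷1 = 3/64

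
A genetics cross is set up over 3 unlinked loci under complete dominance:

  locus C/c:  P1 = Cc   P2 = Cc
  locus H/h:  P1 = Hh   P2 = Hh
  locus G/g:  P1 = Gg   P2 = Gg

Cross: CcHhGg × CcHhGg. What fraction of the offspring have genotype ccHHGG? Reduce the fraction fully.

P(ccHHGG) = 1/64

CcHhGg gametes: CHG×1, CHg×1, ChG×1, Chg×1, cHG×1, cHg×1, chG×1, chg×1
CcHhGg gametes: CHG×1, CHg×1, ChG×1, Chg×1, cHG×1, cHg×1, chG×1, chg×1
CcHhGg×CcHhGg grid (8·8=64): CCHHGG=1 CCHHGg=2 CCHHgg=1 CCHhGG=2 CCHhGg=4 CCHhgg=2 CChhGG=1 CChhGg=2 CChhgg=1 CcHHGG=2 CcHHGg=4 CcHHgg=2 CcHhGG=4 CcHhGg=8 CcHhgg=4 CchhGG=2 CchhGg=4 Cchhgg=2 ccHHGG=1 ccHHGg=2 ccHHgg=1 ccHhGG=2 ccHhGg=4 ccHhgg=2 cchhGG=1 cchhGg=2 cchhgg=1
ccHHGG hits 1/64; gcd=1; 1÷1/64÷1 = 1/64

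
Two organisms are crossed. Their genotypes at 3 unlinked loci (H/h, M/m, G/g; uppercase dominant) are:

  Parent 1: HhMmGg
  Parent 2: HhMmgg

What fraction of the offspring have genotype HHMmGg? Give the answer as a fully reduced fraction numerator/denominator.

P(HHMmGg) = 1/16

HhMmGg gametes: HMG×1, HMg×1, HmG×1, Hmg×1, hMG×1, hMg×1, hmG×1, hmg×1
HhMmgg gametes: HMg×2, Hmg×2, hMg×2, hmg×2
HhMmGg×HhMmgg grid (8·8=64): HHMMGg=2 HHMMgg=2 HHMmGg=4 HHMmgg=4 HHmmGg=2 HHmmgg=2 HhMMGg=4 HhMMgg=4 HhMmGg=8 HhMmgg=8 HhmmGg=4 Hhmmgg=4 hhMMGg=2 hhMMgg=2 hhMmGg=4 hhMmgg=4 hhmmGg=2 hhmmgg=2
HHMmGg hits 4/64; gcd=4; 4÷4/64÷4 = 1/16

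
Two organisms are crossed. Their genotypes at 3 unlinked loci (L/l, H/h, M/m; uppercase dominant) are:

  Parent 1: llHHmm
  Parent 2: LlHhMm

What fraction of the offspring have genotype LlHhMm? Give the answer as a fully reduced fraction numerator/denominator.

P(LlHhMm) = 1/8

llHHmm gametes: lHm×8
LlHhMm gametes: LHM×1, LHm×1, LhM×1, Lhm×1, lHM×1, lHm×1, lhM×1, lhm×1
llHHmm×LlHhMm grid (8·8=64): LlHHMm=8 LlHHmm=8 LlHhMm=8 LlHhmm=8 llHHMm=8 llHHmm=8 llHhMm=8 llHhmm=8
LlHhMm hits 8/64; gcd=8; 8÷8/64÷8 = 1/8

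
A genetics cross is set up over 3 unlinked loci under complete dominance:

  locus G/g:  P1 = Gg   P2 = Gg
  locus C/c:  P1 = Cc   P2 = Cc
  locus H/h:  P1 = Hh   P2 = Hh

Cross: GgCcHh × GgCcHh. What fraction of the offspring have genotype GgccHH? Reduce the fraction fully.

GgCcHh gametes: GCH×1, GCh×1, GcH×1, Gch×1, gCH×1, gCh×1, gcH×1, gch×1
GgCcHh gametes: GCH×1, GCh×1, GcH×1, Gch×1, gCH×1, gCh×1, gcH×1, gch×1
GgCcHh×GgCcHh grid (8·8=64): GGCCHH=1 GGCCHh=2 GGCChh=1 GGCcHH=2 GGCcHh=4 GGCchh=2 GGccHH=1 GGccHh=2 GGcchh=1 GgCCHH=2 GgCCHh=4 GgCChh=2 GgCcHH=4 GgCcHh=8 GgCchh=4 GgccHH=2 GgccHh=4 Ggcchh=2 ggCCHH=1 ggCCHh=2 ggCChh=1 ggCcHH=2 ggCcHh=4 ggCchh=2 ggccHH=1 ggccHh=2 ggcchh=1
GgccHH hits 2/64; gcd=2; 2÷2/64÷2 = 1/32

P(GgccHH) = 1/32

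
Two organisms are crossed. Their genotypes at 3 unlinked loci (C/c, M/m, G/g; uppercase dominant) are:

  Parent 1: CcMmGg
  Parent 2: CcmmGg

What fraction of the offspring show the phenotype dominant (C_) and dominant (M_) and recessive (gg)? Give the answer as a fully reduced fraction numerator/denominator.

CcMmGg gametes: CMG×1, CMg×1, CmG×1, Cmg×1, cMG×1, cMg×1, cmG×1, cmg×1
CcmmGg gametes: CmG×2, Cmg×2, cmG×2, cmg×2
CcMmGg×CcmmGg grid (8·8=64): CCMmGG=2 CCMmGg=4 CCMmgg=2 CCmmGG=2 CCmmGg=4 CCmmgg=2 CcMmGG=4 CcMmGg=8 CcMmgg=4 CcmmGG=4 CcmmGg=8 Ccmmgg=4 ccMmGG=2 ccMmGg=4 ccMmgg=2 ccmmGG=2 ccmmGg=4 ccmmgg=2
C_ M_ gg hits 6/64; gcd=2; 6÷2/64÷2 = 3/32

P(C_ M_ gg) = 3/32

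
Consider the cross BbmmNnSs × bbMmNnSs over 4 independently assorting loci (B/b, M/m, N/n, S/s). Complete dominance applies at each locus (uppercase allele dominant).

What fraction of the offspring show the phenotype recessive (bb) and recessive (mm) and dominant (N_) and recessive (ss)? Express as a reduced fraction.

P(bb mm N_ ss) = 3/64

BbmmNnSs gametes: BmNS×2, BmNs×2, BmnS×2, Bmns×2, bmNS×2, bmNs×2, bmnS×2, bmns×2
bbMmNnSs gametes: bMNS×2, bMNs×2, bMnS×2, bMns×2, bmNS×2, bmNs×2, bmnS×2, bmns×2
BbmmNnSs×bbMmNnSs grid (16·16=256): BbMmNNSS=4 BbMmNNSs=8 BbMmNNss=4 BbMmNnSS=8 BbMmNnSs=16 BbMmNnss=8 BbMmnnSS=4 BbMmnnSs=8 BbMmnnss=4 BbmmNNSS=4 BbmmNNSs=8 BbmmNNss=4 BbmmNnSS=8 BbmmNnSs=16 BbmmNnss=8 BbmmnnSS=4 BbmmnnSs=8 Bbmmnnss=4 bbMmNNSS=4 bbMmNNSs=8 bbMmNNss=4 bbMmNnSS=8 bbMmNnSs=16 bbMmNnss=8 bbMmnnSS=4 bbMmnnSs=8 bbMmnnss=4 bbmmNNSS=4 bbmmNNSs=8 bbmmNNss=4 bbmmNnSS=8 bbmmNnSs=16 bbmmNnss=8 bbmmnnSS=4 bbmmnnSs=8 bbmmnnss=4
bb mm N_ ss hits 12/256; gcd=4; 12÷4/256÷4 = 3/64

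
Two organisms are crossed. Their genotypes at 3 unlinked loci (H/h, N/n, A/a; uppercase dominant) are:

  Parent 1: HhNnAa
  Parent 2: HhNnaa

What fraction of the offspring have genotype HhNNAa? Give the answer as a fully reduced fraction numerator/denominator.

HhNnAa gametes: HNA×1, HNa×1, HnA×1, Hna×1, hNA×1, hNa×1, hnA×1, hna×1
HhNnaa gametes: HNa×2, Hna×2, hNa×2, hna×2
HhNnAa×HhNnaa grid (8·8=64): HHNNAa=2 HHNNaa=2 HHNnAa=4 HHNnaa=4 HHnnAa=2 HHnnaa=2 HhNNAa=4 HhNNaa=4 HhNnAa=8 HhNnaa=8 HhnnAa=4 Hhnnaa=4 hhNNAa=2 hhNNaa=2 hhNnAa=4 hhNnaa=4 hhnnAa=2 hhnnaa=2
HhNNAa hits 4/64; gcd=4; 4÷4/64÷4 = 1/16

P(HhNNAa) = 1/16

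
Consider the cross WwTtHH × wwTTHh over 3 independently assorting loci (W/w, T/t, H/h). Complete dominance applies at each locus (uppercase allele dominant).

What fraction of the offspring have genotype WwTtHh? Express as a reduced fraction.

WwTtHH gametes: WTH×2, WtH×2, wTH×2, wtH×2
wwTTHh gametes: wTH×4, wTh×4
WwTtHH×wwTTHh grid (8·8=64): WwTTHH=8 WwTTHh=8 WwTtHH=8 WwTtHh=8 wwTTHH=8 wwTTHh=8 wwTtHH=8 wwTtHh=8
WwTtHh hits 8/64; gcd=8; 8÷8/64÷8 = 1/8

P(WwTtHh) = 1/8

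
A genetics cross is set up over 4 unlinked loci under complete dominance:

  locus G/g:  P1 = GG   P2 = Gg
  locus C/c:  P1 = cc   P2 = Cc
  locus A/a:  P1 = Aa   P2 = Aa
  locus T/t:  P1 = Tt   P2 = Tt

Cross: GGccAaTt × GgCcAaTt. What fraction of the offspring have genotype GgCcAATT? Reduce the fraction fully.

GGccAaTt gametes: GcAT×4, GcAt×4, GcaT×4, Gcat×4
GgCcAaTt gametes: GCAT×1, GCAt×1, GCaT×1, GCat×1, GcAT×1, GcAt×1, GcaT×1, Gcat×1, gCAT×1, gCAt×1, gCaT×1, gCat×1, gcAT×1, gcAt×1, gcaT×1, gcat×1
GGccAaTt×GgCcAaTt grid (16·16=256): GGCcAATT=4 GGCcAATt=8 GGCcAAtt=4 GGCcAaTT=8 GGCcAaTt=16 GGCcAatt=8 GGCcaaTT=4 GGCcaaTt=8 GGCcaatt=4 GGccAATT=4 GGccAATt=8 GGccAAtt=4 GGccAaTT=8 GGccAaTt=16 GGccAatt=8 GGccaaTT=4 GGccaaTt=8 GGccaatt=4 GgCcAATT=4 GgCcAATt=8 GgCcAAtt=4 GgCcAaTT=8 GgCcAaTt=16 GgCcAatt=8 GgCcaaTT=4 GgCcaaTt=8 GgCcaatt=4 GgccAATT=4 GgccAATt=8 GgccAAtt=4 GgccAaTT=8 GgccAaTt=16 GgccAatt=8 GgccaaTT=4 GgccaaTt=8 Ggccaatt=4
GgCcAATT hits 4/256; gcd=4; 4÷4/256÷4 = 1/64

P(GgCcAATT) = 1/64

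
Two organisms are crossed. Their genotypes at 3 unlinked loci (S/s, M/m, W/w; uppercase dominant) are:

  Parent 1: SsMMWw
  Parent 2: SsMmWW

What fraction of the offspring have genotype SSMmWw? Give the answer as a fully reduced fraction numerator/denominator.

P(SSMmWw) = 1/16

SsMMWw gametes: SMW×2, SMw×2, sMW×2, sMw×2
SsMmWW gametes: SMW×2, SmW×2, sMW×2, smW×2
SsMMWw×SsMmWW grid (8·8=64): SSMMWW=4 SSMMWw=4 SSMmWW=4 SSMmWw=4 SsMMWW=8 SsMMWw=8 SsMmWW=8 SsMmWw=8 ssMMWW=4 ssMMWw=4 ssMmWW=4 ssMmWw=4
SSMmWw hits 4/64; gcd=4; 4÷4/64÷4 = 1/16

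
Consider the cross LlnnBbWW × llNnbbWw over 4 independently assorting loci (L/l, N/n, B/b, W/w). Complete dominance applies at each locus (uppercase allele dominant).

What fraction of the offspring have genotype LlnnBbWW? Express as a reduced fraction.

LlnnBbWW gametes: LnBW×4, LnbW×4, lnBW×4, lnbW×4
llNnbbWw gametes: lNbW×4, lNbw×4, lnbW×4, lnbw×4
LlnnBbWW×llNnbbWw grid (16·16=256): LlNnBbWW=16 LlNnBbWw=16 LlNnbbWW=16 LlNnbbWw=16 LlnnBbWW=16 LlnnBbWw=16 LlnnbbWW=16 LlnnbbWw=16 llNnBbWW=16 llNnBbWw=16 llNnbbWW=16 llNnbbWw=16 llnnBbWW=16 llnnBbWw=16 llnnbbWW=16 llnnbbWw=16
LlnnBbWW hits 16/256; gcd=16; 16÷16/256÷16 = 1/16

P(LlnnBbWW) = 1/16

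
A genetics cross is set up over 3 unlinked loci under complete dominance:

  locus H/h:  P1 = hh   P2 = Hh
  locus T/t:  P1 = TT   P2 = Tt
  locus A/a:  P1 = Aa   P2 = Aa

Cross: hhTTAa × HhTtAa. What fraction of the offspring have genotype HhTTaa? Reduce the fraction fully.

hhTTAa gametes: hTA×4, hTa×4
HhTtAa gametes: HTA×1, HTa×1, HtA×1, Hta×1, hTA×1, hTa×1, htA×1, hta×1
hhTTAa×HhTtAa grid (8·8=64): HhTTAA=4 HhTTAa=8 HhTTaa=4 HhTtAA=4 HhTtAa=8 HhTtaa=4 hhTTAA=4 hhTTAa=8 hhTTaa=4 hhTtAA=4 hhTtAa=8 hhTtaa=4
HhTTaa hits 4/64; gcd=4; 4÷4/64÷4 = 1/16

P(HhTTaa) = 1/16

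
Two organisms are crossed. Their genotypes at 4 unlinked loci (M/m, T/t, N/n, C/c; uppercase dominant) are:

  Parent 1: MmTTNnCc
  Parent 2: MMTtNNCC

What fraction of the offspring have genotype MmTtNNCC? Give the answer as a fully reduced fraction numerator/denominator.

MmTTNnCc gametes: MTNC×2, MTNc×2, MTnC×2, MTnc×2, mTNC×2, mTNc×2, mTnC×2, mTnc×2
MMTtNNCC gametes: MTNC×8, MtNC×8
MmTTNnCc×MMTtNNCC grid (16·16=256): MMTTNNCC=16 MMTTNNCc=16 MMTTNnCC=16 MMTTNnCc=16 MMTtNNCC=16 MMTtNNCc=16 MMTtNnCC=16 MMTtNnCc=16 MmTTNNCC=16 MmTTNNCc=16 MmTTNnCC=16 MmTTNnCc=16 MmTtNNCC=16 MmTtNNCc=16 MmTtNnCC=16 MmTtNnCc=16
MmTtNNCC hits 16/256; gcd=16; 16÷16/256÷16 = 1/16

P(MmTtNNCC) = 1/16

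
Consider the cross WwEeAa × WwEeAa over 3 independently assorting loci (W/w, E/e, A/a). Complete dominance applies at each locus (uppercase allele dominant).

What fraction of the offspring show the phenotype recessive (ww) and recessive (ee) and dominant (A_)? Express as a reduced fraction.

P(ww ee A_) = 3/64

WwEeAa gametes: WEA×1, WEa×1, WeA×1, Wea×1, wEA×1, wEa×1, weA×1, wea×1
WwEeAa gametes: WEA×1, WEa×1, WeA×1, Wea×1, wEA×1, wEa×1, weA×1, wea×1
WwEeAa×WwEeAa grid (8·8=64): WWEEAA=1 WWEEAa=2 WWEEaa=1 WWEeAA=2 WWEeAa=4 WWEeaa=2 WWeeAA=1 WWeeAa=2 WWeeaa=1 WwEEAA=2 WwEEAa=4 WwEEaa=2 WwEeAA=4 WwEeAa=8 WwEeaa=4 WweeAA=2 WweeAa=4 Wweeaa=2 wwEEAA=1 wwEEAa=2 wwEEaa=1 wwEeAA=2 wwEeAa=4 wwEeaa=2 wweeAA=1 wweeAa=2 wweeaa=1
ww ee A_ hits 3/64; gcd=1; 3÷1/64÷1 = 3/64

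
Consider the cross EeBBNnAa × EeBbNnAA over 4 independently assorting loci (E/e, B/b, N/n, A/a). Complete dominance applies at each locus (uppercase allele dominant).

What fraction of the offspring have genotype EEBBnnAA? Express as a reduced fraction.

P(EEBBnnAA) = 1/64

EeBBNnAa gametes: EBNA×2, EBNa×2, EBnA×2, EBna×2, eBNA×2, eBNa×2, eBnA×2, eBna×2
EeBbNnAA gametes: EBNA×2, EBnA×2, EbNA×2, EbnA×2, eBNA×2, eBnA×2, ebNA×2, ebnA×2
EeBBNnAa×EeBbNnAA grid (16·16=256): EEBBNNAA=4 EEBBNNAa=4 EEBBNnAA=8 EEBBNnAa=8 EEBBnnAA=4 EEBBnnAa=4 EEBbNNAA=4 EEBbNNAa=4 EEBbNnAA=8 EEBbNnAa=8 EEBbnnAA=4 EEBbnnAa=4 EeBBNNAA=8 EeBBNNAa=8 EeBBNnAA=16 EeBBNnAa=16 EeBBnnAA=8 EeBBnnAa=8 EeBbNNAA=8 EeBbNNAa=8 EeBbNnAA=16 EeBbNnAa=16 EeBbnnAA=8 EeBbnnAa=8 eeBBNNAA=4 eeBBNNAa=4 eeBBNnAA=8 eeBBNnAa=8 eeBBnnAA=4 eeBBnnAa=4 eeBbNNAA=4 eeBbNNAa=4 eeBbNnAA=8 eeBbNnAa=8 eeBbnnAA=4 eeBbnnAa=4
EEBBnnAA hits 4/256; gcd=4; 4÷4/256÷4 = 1/64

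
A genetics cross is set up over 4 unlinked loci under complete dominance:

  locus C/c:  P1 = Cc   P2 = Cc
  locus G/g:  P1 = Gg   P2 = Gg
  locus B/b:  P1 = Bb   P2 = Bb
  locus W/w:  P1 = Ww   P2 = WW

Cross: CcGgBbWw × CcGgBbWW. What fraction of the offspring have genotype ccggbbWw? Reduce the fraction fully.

P(ccggbbWw) = 1/128

CcGgBbWw gametes: CGBW×1, CGBw×1, CGbW×1, CGbw×1, CgBW×1, CgBw×1, CgbW×1, Cgbw×1, cGBW×1, cGBw×1, cGbW×1, cGbw×1, cgBW×1, cgBw×1, cgbW×1, cgbw×1
CcGgBbWW gametes: CGBW×2, CGbW×2, CgBW×2, CgbW×2, cGBW×2, cGbW×2, cgBW×2, cgbW×2
CcGgBbWw×CcGgBbWW grid (16·16=256): CCGGBBWW=2 CCGGBBWw=2 CCGGBbWW=4 CCGGBbWw=4 CCGGbbWW=2 CCGGbbWw=2 CCGgBBWW=4 CCGgBBWw=4 CCGgBbWW=8 CCGgBbWw=8 CCGgbbWW=4 CCGgbbWw=4 CCggBBWW=2 CCggBBWw=2 CCggBbWW=4 CCggBbWw=4 CCggbbWW=2 CCggbbWw=2 CcGGBBWW=4 CcGGBBWw=4 CcGGBbWW=8 CcGGBbWw=8 CcGGbbWW=4 CcGGbbWw=4 CcGgBBWW=8 CcGgBBWw=8 CcGgBbWW=16 CcGgBbWw=16 CcGgbbWW=8 CcGgbbWw=8 CcggBBWW=4 CcggBBWw=4 CcggBbWW=8 CcggBbWw=8 CcggbbWW=4 CcggbbWw=4 ccGGBBWW=2 ccGGBBWw=2 ccGGBbWW=4 ccGGBbWw=4 ccGGbbWW=2 ccGGbbWw=2 ccGgBBWW=4 ccGgBBWw=4 ccGgBbWW=8 ccGgBbWw=8 ccGgbbWW=4 ccGgbbWw=4 ccggBBWW=2 ccggBBWw=2 ccggBbWW=4 ccggBbWw=4 ccggbbWW=2 ccggbbWw=2
ccggbbWw hits 2/256; gcd=2; 2÷2/256÷2 = 1/128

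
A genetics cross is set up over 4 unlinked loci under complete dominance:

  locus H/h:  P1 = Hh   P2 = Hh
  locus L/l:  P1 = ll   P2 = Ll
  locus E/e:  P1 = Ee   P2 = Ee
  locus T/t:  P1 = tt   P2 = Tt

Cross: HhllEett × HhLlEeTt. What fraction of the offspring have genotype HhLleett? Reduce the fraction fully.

P(HhLleett) = 1/32

HhllEett gametes: HlEt×4, Hlet×4, hlEt×4, hlet×4
HhLlEeTt gametes: HLET×1, HLEt×1, HLeT×1, HLet×1, HlET×1, HlEt×1, HleT×1, Hlet×1, hLET×1, hLEt×1, hLeT×1, hLet×1, hlET×1, hlEt×1, hleT×1, hlet×1
HhllEett×HhLlEeTt grid (16·16=256): HHLlEETt=4 HHLlEEtt=4 HHLlEeTt=8 HHLlEett=8 HHLleeTt=4 HHLleett=4 HHllEETt=4 HHllEEtt=4 HHllEeTt=8 HHllEett=8 HHlleeTt=4 HHlleett=4 HhLlEETt=8 HhLlEEtt=8 HhLlEeTt=16 HhLlEett=16 HhLleeTt=8 HhLleett=8 HhllEETt=8 HhllEEtt=8 HhllEeTt=16 HhllEett=16 HhlleeTt=8 Hhlleett=8 hhLlEETt=4 hhLlEEtt=4 hhLlEeTt=8 hhLlEett=8 hhLleeTt=4 hhLleett=4 hhllEETt=4 hhllEEtt=4 hhllEeTt=8 hhllEett=8 hhlleeTt=4 hhlleett=4
HhLleett hits 8/256; gcd=8; 8÷8/256÷8 = 1/32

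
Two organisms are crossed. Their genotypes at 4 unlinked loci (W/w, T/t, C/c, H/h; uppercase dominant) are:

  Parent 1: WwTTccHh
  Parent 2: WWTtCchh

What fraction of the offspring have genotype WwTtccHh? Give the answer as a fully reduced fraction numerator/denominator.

P(WwTtccHh) = 1/16

WwTTccHh gametes: WTcH×4, WTch×4, wTcH×4, wTch×4
WWTtCchh gametes: WTCh×4, WTch×4, WtCh×4, Wtch×4
WwTTccHh×WWTtCchh grid (16·16=256): WWTTCcHh=16 WWTTCchh=16 WWTTccHh=16 WWTTcchh=16 WWTtCcHh=16 WWTtCchh=16 WWTtccHh=16 WWTtcchh=16 WwTTCcHh=16 WwTTCchh=16 WwTTccHh=16 WwTTcchh=16 WwTtCcHh=16 WwTtCchh=16 WwTtccHh=16 WwTtcchh=16
WwTtccHh hits 16/256; gcd=16; 16÷16/256÷16 = 1/16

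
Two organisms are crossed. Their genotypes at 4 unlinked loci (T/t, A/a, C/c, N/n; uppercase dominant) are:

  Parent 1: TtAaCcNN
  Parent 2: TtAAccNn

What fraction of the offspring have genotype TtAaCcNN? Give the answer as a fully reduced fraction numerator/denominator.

TtAaCcNN gametes: TACN×2, TAcN×2, TaCN×2, TacN×2, tACN×2, tAcN×2, taCN×2, tacN×2
TtAAccNn gametes: TAcN×4, TAcn×4, tAcN×4, tAcn×4
TtAaCcNN×TtAAccNn grid (16·16=256): TTAACcNN=8 TTAACcNn=8 TTAAccNN=8 TTAAccNn=8 TTAaCcNN=8 TTAaCcNn=8 TTAaccNN=8 TTAaccNn=8 TtAACcNN=16 TtAACcNn=16 TtAAccNN=16 TtAAccNn=16 TtAaCcNN=16 TtAaCcNn=16 TtAaccNN=16 TtAaccNn=16 ttAACcNN=8 ttAACcNn=8 ttAAccNN=8 ttAAccNn=8 ttAaCcNN=8 ttAaCcNn=8 ttAaccNN=8 ttAaccNn=8
TtAaCcNN hits 16/256; gcd=16; 16÷16/256÷16 = 1/16

P(TtAaCcNN) = 1/16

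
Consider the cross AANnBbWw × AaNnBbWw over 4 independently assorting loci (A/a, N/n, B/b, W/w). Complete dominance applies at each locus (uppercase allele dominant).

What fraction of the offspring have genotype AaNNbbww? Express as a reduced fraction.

P(AaNNbbww) = 1/128

AANnBbWw gametes: ANBW×2, ANBw×2, ANbW×2, ANbw×2, AnBW×2, AnBw×2, AnbW×2, Anbw×2
AaNnBbWw gametes: ANBW×1, ANBw×1, ANbW×1, ANbw×1, AnBW×1, AnBw×1, AnbW×1, Anbw×1, aNBW×1, aNBw×1, aNbW×1, aNbw×1, anBW×1, anBw×1, anbW×1, anbw×1
AANnBbWw×AaNnBbWw grid (16·16=256): AANNBBWW=2 AANNBBWw=4 AANNBBww=2 AANNBbWW=4 AANNBbWw=8 AANNBbww=4 AANNbbWW=2 AANNbbWw=4 AANNbbww=2 AANnBBWW=4 AANnBBWw=8 AANnBBww=4 AANnBbWW=8 AANnBbWw=16 AANnBbww=8 AANnbbWW=4 AANnbbWw=8 AANnbbww=4 AAnnBBWW=2 AAnnBBWw=4 AAnnBBww=2 AAnnBbWW=4 AAnnBbWw=8 AAnnBbww=4 AAnnbbWW=2 AAnnbbWw=4 AAnnbbww=2 AaNNBBWW=2 AaNNBBWw=4 AaNNBBww=2 AaNNBbWW=4 AaNNBbWw=8 AaNNBbww=4 AaNNbbWW=2 AaNNbbWw=4 AaNNbbww=2 AaNnBBWW=4 AaNnBBWw=8 AaNnBBww=4 AaNnBbWW=8 AaNnBbWw=16 AaNnBbww=8 AaNnbbWW=4 AaNnbbWw=8 AaNnbbww=4 AannBBWW=2 AannBBWw=4 AannBBww=2 AannBbWW=4 AannBbWw=8 AannBbww=4 AannbbWW=2 AannbbWw=4 Aannbbww=2
AaNNbbww hits 2/256; gcd=2; 2÷2/256÷2 = 1/128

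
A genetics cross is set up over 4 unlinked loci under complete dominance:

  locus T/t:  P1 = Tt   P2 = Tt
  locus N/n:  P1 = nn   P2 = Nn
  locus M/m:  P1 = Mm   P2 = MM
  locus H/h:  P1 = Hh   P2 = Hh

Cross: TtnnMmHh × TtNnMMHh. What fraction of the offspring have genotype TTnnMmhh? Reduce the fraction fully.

TtnnMmHh gametes: TnMH×2, TnMh×2, TnmH×2, Tnmh×2, tnMH×2, tnMh×2, tnmH×2, tnmh×2
TtNnMMHh gametes: TNMH×2, TNMh×2, TnMH×2, TnMh×2, tNMH×2, tNMh×2, tnMH×2, tnMh×2
TtnnMmHh×TtNnMMHh grid (16·16=256): TTNnMMHH=4 TTNnMMHh=8 TTNnMMhh=4 TTNnMmHH=4 TTNnMmHh=8 TTNnMmhh=4 TTnnMMHH=4 TTnnMMHh=8 TTnnMMhh=4 TTnnMmHH=4 TTnnMmHh=8 TTnnMmhh=4 TtNnMMHH=8 TtNnMMHh=16 TtNnMMhh=8 TtNnMmHH=8 TtNnMmHh=16 TtNnMmhh=8 TtnnMMHH=8 TtnnMMHh=16 TtnnMMhh=8 TtnnMmHH=8 TtnnMmHh=16 TtnnMmhh=8 ttNnMMHH=4 ttNnMMHh=8 ttNnMMhh=4 ttNnMmHH=4 ttNnMmHh=8 ttNnMmhh=4 ttnnMMHH=4 ttnnMMHh=8 ttnnMMhh=4 ttnnMmHH=4 ttnnMmHh=8 ttnnMmhh=4
TTnnMmhh hits 4/256; gcd=4; 4÷4/256÷4 = 1/64

P(TTnnMmhh) = 1/64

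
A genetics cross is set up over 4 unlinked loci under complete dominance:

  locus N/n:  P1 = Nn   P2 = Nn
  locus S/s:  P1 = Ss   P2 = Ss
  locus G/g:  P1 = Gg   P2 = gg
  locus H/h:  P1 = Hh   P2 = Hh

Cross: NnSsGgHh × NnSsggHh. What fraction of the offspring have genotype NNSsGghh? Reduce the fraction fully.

P(NNSsGghh) = 1/64

NnSsGgHh gametes: NSGH×1, NSGh×1, NSgH×1, NSgh×1, NsGH×1, NsGh×1, NsgH×1, Nsgh×1, nSGH×1, nSGh×1, nSgH×1, nSgh×1, nsGH×1, nsGh×1, nsgH×1, nsgh×1
NnSsggHh gametes: NSgH×2, NSgh×2, NsgH×2, Nsgh×2, nSgH×2, nSgh×2, nsgH×2, nsgh×2
NnSsGgHh×NnSsggHh grid (16·16=256): NNSSGgHH=2 NNSSGgHh=4 NNSSGghh=2 NNSSggHH=2 NNSSggHh=4 NNSSgghh=2 NNSsGgHH=4 NNSsGgHh=8 NNSsGghh=4 NNSsggHH=4 NNSsggHh=8 NNSsgghh=4 NNssGgHH=2 NNssGgHh=4 NNssGghh=2 NNssggHH=2 NNssggHh=4 NNssgghh=2 NnSSGgHH=4 NnSSGgHh=8 NnSSGghh=4 NnSSggHH=4 NnSSggHh=8 NnSSgghh=4 NnSsGgHH=8 NnSsGgHh=16 NnSsGghh=8 NnSsggHH=8 NnSsggHh=16 NnSsgghh=8 NnssGgHH=4 NnssGgHh=8 NnssGghh=4 NnssggHH=4 NnssggHh=8 Nnssgghh=4 nnSSGgHH=2 nnSSGgHh=4 nnSSGghh=2 nnSSggHH=2 nnSSggHh=4 nnSSgghh=2 nnSsGgHH=4 nnSsGgHh=8 nnSsGghh=4 nnSsggHH=4 nnSsggHh=8 nnSsgghh=4 nnssGgHH=2 nnssGgHh=4 nnssGghh=2 nnssggHH=2 nnssggHh=4 nnssgghh=2
NNSsGghh hits 4/256; gcd=4; 4÷4/256÷4 = 1/64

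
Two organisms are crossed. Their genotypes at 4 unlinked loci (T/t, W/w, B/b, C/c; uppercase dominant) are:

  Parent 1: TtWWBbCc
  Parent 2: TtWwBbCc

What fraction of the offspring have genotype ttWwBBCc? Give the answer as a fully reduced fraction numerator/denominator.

P(ttWwBBCc) = 1/64

TtWWBbCc gametes: TWBC×2, TWBc×2, TWbC×2, TWbc×2, tWBC×2, tWBc×2, tWbC×2, tWbc×2
TtWwBbCc gametes: TWBC×1, TWBc×1, TWbC×1, TWbc×1, TwBC×1, TwBc×1, TwbC×1, Twbc×1, tWBC×1, tWBc×1, tWbC×1, tWbc×1, twBC×1, twBc×1, twbC×1, twbc×1
TtWWBbCc×TtWwBbCc grid (16·16=256): TTWWBBCC=2 TTWWBBCc=4 TTWWBBcc=2 TTWWBbCC=4 TTWWBbCc=8 TTWWBbcc=4 TTWWbbCC=2 TTWWbbCc=4 TTWWbbcc=2 TTWwBBCC=2 TTWwBBCc=4 TTWwBBcc=2 TTWwBbCC=4 TTWwBbCc=8 TTWwBbcc=4 TTWwbbCC=2 TTWwbbCc=4 TTWwbbcc=2 TtWWBBCC=4 TtWWBBCc=8 TtWWBBcc=4 TtWWBbCC=8 TtWWBbCc=16 TtWWBbcc=8 TtWWbbCC=4 TtWWbbCc=8 TtWWbbcc=4 TtWwBBCC=4 TtWwBBCc=8 TtWwBBcc=4 TtWwBbCC=8 TtWwBbCc=16 TtWwBbcc=8 TtWwbbCC=4 TtWwbbCc=8 TtWwbbcc=4 ttWWBBCC=2 ttWWBBCc=4 ttWWBBcc=2 ttWWBbCC=4 ttWWBbCc=8 ttWWBbcc=4 ttWWbbCC=2 ttWWbbCc=4 ttWWbbcc=2 ttWwBBCC=2 ttWwBBCc=4 ttWwBBcc=2 ttWwBbCC=4 ttWwBbCc=8 ttWwBbcc=4 ttWwbbCC=2 ttWwbbCc=4 ttWwbbcc=2
ttWwBBCc hits 4/256; gcd=4; 4÷4/256÷4 = 1/64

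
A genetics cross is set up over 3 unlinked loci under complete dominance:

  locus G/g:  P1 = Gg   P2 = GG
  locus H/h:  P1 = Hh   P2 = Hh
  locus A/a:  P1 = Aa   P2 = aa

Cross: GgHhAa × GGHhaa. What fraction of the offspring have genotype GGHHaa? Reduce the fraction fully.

P(GGHHaa) = 1/16

GgHhAa gametes: GHA×1, GHa×1, GhA×1, Gha×1, gHA×1, gHa×1, ghA×1, gha×1
GGHhaa gametes: GHa×4, Gha×4
GgHhAa×GGHhaa grid (8·8=64): GGHHAa=4 GGHHaa=4 GGHhAa=8 GGHhaa=8 GGhhAa=4 GGhhaa=4 GgHHAa=4 GgHHaa=4 GgHhAa=8 GgHhaa=8 GghhAa=4 Gghhaa=4
GGHHaa hits 4/64; gcd=4; 4÷4/64÷4 = 1/16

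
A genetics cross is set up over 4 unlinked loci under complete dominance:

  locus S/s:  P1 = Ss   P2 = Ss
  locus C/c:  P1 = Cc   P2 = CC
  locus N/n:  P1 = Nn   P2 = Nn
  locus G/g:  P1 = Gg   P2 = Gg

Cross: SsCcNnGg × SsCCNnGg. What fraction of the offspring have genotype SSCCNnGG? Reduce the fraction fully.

SsCcNnGg gametes: SCNG×1, SCNg×1, SCnG×1, SCng×1, ScNG×1, ScNg×1, ScnG×1, Scng×1, sCNG×1, sCNg×1, sCnG×1, sCng×1, scNG×1, scNg×1, scnG×1, scng×1
SsCCNnGg gametes: SCNG×2, SCNg×2, SCnG×2, SCng×2, sCNG×2, sCNg×2, sCnG×2, sCng×2
SsCcNnGg×SsCCNnGg grid (16·16=256): SSCCNNGG=2 SSCCNNGg=4 SSCCNNgg=2 SSCCNnGG=4 SSCCNnGg=8 SSCCNngg=4 SSCCnnGG=2 SSCCnnGg=4 SSCCnngg=2 SSCcNNGG=2 SSCcNNGg=4 SSCcNNgg=2 SSCcNnGG=4 SSCcNnGg=8 SSCcNngg=4 SSCcnnGG=2 SSCcnnGg=4 SSCcnngg=2 SsCCNNGG=4 SsCCNNGg=8 SsCCNNgg=4 SsCCNnGG=8 SsCCNnGg=16 SsCCNngg=8 SsCCnnGG=4 SsCCnnGg=8 SsCCnngg=4 SsCcNNGG=4 SsCcNNGg=8 SsCcNNgg=4 SsCcNnGG=8 SsCcNnGg=16 SsCcNngg=8 SsCcnnGG=4 SsCcnnGg=8 SsCcnngg=4 ssCCNNGG=2 ssCCNNGg=4 ssCCNNgg=2 ssCCNnGG=4 ssCCNnGg=8 ssCCNngg=4 ssCCnnGG=2 ssCCnnGg=4 ssCCnngg=2 ssCcNNGG=2 ssCcNNGg=4 ssCcNNgg=2 ssCcNnGG=4 ssCcNnGg=8 ssCcNngg=4 ssCcnnGG=2 ssCcnnGg=4 ssCcnngg=2
SSCCNnGG hits 4/256; gcd=4; 4÷4/256÷4 = 1/64

P(SSCCNnGG) = 1/64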